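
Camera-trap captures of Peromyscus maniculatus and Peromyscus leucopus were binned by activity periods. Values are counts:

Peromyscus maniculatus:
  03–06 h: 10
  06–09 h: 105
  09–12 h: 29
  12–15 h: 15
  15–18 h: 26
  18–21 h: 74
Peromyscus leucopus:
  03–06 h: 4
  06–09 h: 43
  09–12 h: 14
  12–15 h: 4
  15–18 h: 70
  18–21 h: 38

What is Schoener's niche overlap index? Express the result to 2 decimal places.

Proportions for Peromyscus maniculatus (n=259): 10/259=0.0386, 105/259=0.4054, 29/259=0.1120, 15/259=0.0579, 26/259=0.1004, 74/259=0.2857
Proportions for Peromyscus leucopus (n=173): 4/173=0.0231, 43/173=0.2486, 14/173=0.0809, 4/173=0.0231, 70/173=0.4046, 38/173=0.2197
Σ|p₁ᵢ − p₂ᵢ| = 0.0155 + 0.1568 + 0.0311 + 0.0348 + 0.3042 + 0.0660 = 0.6084
D = 1 − ½ × 0.6084 = 1 − 0.30420 = 0.69580

0.70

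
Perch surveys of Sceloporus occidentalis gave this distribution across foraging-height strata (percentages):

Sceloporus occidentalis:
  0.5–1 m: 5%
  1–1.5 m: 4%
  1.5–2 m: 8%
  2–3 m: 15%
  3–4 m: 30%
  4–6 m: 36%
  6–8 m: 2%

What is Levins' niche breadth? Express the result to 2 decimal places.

3.95

Convert percentages to proportions (divide by 100).
Σpᵢ² = 0.05² + 0.04² + 0.08² + 0.15² + 0.30² + 0.36² + 0.02² = 0.0025 + 0.0016 + 0.0064 + 0.0225 + 0.0900 + 0.1296 + 0.0004 = 0.2530
B = 1 / 0.2530 = 3.9526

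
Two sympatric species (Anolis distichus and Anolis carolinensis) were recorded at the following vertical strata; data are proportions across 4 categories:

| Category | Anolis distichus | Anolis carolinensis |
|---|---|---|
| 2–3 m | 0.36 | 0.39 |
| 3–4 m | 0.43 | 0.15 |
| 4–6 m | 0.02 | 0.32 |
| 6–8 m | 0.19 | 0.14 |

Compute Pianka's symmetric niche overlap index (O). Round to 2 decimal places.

0.74

Σ p₁ᵢp₂ᵢ = 0.1404 + 0.0645 + 0.0064 + 0.0266 = 0.2379
Σp_1ᵢ² = 0.36² + 0.43² + 0.02² + 0.19² = 0.1296 + 0.1849 + 0.0004 + 0.0361 = 0.3510
Σp_2ᵢ² = 0.39² + 0.15² + 0.32² + 0.14² = 0.1521 + 0.0225 + 0.1024 + 0.0196 = 0.2966
O = 0.2379 / √(0.3510 × 0.2966) = 0.2379 / 0.32266 = 0.7373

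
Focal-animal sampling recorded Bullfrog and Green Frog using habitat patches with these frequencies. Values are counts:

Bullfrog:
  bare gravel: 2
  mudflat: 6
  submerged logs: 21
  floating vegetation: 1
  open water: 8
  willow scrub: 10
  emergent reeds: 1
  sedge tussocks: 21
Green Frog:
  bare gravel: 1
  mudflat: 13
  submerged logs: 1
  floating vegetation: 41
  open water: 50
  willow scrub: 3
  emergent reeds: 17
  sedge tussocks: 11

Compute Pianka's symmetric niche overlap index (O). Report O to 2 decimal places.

0.36

Proportions for Bullfrog (n=70): 2/70=0.0286, 6/70=0.0857, 21/70=0.3000, 1/70=0.0143, 8/70=0.1143, 10/70=0.1429, 1/70=0.0143, 21/70=0.3000
Proportions for Green Frog (n=137): 1/137=0.0073, 13/137=0.0949, 1/137=0.0073, 41/137=0.2993, 50/137=0.3650, 3/137=0.0219, 17/137=0.1241, 11/137=0.0803
Σ p₁ᵢp₂ᵢ = 0.000209 + 0.008133 + 0.002190 + 0.004280 + 0.041720 + 0.003130 + 0.001775 + 0.024090 = 0.085527
Σp_1ᵢ² = 0.0286² + 0.0857² + 0.3000² + 0.0143² + 0.1143² + 0.1429² + 0.0143² + 0.3000² = 0.000818 + 0.007344 + 0.090000 + 0.000204 + 0.013064 + 0.020420 + 0.000204 + 0.090000 = 0.222054
Σp_2ᵢ² = 0.0073² + 0.0949² + 0.0073² + 0.2993² + 0.3650² + 0.0219² + 0.1241² + 0.0803² = 0.000053 + 0.009006 + 0.000053 + 0.089580 + 0.133225 + 0.000480 + 0.015401 + 0.006448 = 0.254246
O = 0.085527 / √(0.222054 × 0.254246) = 0.085527 / 0.2376054 = 0.3600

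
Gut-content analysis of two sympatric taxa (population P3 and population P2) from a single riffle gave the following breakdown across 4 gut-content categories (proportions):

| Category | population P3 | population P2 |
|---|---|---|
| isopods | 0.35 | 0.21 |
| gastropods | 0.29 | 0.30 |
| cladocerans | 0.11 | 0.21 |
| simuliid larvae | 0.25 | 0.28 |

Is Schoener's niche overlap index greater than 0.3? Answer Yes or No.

Yes

Σ|p₁ᵢ − p₂ᵢ| = 0.14 + 0.01 + 0.10 + 0.03 = 0.28
D = 1 − ½ × 0.28 = 1 − 0.140 = 0.8600
D = 0.8600 > 0.3 → Yes.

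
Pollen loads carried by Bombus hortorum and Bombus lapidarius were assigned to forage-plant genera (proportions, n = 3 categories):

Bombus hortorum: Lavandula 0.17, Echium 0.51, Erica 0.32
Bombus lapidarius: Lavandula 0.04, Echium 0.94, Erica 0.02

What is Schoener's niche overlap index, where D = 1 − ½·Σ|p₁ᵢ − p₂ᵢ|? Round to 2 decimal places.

Σ|p₁ᵢ − p₂ᵢ| = 0.13 + 0.43 + 0.30 = 0.86
D = 1 − ½ × 0.86 = 1 − 0.430 = 0.5700

0.57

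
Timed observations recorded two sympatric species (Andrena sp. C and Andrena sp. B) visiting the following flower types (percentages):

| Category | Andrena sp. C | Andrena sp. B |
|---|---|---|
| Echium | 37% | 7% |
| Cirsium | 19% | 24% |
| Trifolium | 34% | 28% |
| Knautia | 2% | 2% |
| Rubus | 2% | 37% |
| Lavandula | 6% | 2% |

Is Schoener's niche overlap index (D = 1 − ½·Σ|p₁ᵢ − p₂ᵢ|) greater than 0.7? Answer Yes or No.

No

Convert percentages to proportions (divide by 100).
Σ|p₁ᵢ − p₂ᵢ| = 0.30 + 0.05 + 0.06 + 0.00 + 0.35 + 0.04 = 0.80
D = 1 − ½ × 0.80 = 1 − 0.400 = 0.6000
D = 0.6000 < 0.7 → No.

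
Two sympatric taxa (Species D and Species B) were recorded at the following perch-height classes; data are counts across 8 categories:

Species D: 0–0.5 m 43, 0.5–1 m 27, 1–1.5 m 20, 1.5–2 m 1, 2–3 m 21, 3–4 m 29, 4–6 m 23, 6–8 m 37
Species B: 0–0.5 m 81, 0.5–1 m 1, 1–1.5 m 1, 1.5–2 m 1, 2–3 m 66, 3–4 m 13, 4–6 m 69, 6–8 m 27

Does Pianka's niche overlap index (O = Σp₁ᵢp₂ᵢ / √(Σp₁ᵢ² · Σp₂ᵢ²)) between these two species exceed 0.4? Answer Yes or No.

Proportions for Species D (n=201): 43/201=0.2139, 27/201=0.1343, 20/201=0.0995, 1/201=0.0050, 21/201=0.1045, 29/201=0.1443, 23/201=0.1144, 37/201=0.1841
Proportions for Species B (n=259): 81/259=0.3127, 1/259=0.0039, 1/259=0.0039, 1/259=0.0039, 66/259=0.2548, 13/259=0.0502, 69/259=0.2664, 27/259=0.1042
Σ p₁ᵢp₂ᵢ = 0.066887 + 0.000524 + 0.000388 + 0.000020 + 0.026627 + 0.007244 + 0.030476 + 0.019183 = 0.151349
Σp_1ᵢ² = 0.2139² + 0.1343² + 0.0995² + 0.0050² + 0.1045² + 0.1443² + 0.1144² + 0.1841² = 0.045753 + 0.018036 + 0.009900 + 0.000025 + 0.010920 + 0.020822 + 0.013087 + 0.033893 = 0.152436
Σp_2ᵢ² = 0.3127² + 0.0039² + 0.0039² + 0.0039² + 0.2548² + 0.0502² + 0.2664² + 0.1042² = 0.097781 + 0.000015 + 0.000015 + 0.000015 + 0.064923 + 0.002520 + 0.070969 + 0.010858 = 0.247096
O = 0.151349 / √(0.152436 × 0.247096) = 0.151349 / 0.1940781 = 0.7798
O = 0.7798 > 0.4 → Yes.

Yes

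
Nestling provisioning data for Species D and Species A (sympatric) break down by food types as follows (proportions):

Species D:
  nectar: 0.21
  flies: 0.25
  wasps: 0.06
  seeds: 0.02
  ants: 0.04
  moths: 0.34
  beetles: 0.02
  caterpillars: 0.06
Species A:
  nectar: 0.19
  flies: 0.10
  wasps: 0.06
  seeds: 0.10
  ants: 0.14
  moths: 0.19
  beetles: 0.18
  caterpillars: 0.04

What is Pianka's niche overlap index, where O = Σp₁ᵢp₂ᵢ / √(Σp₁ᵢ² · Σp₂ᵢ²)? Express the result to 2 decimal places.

Σ p₁ᵢp₂ᵢ = 0.0399 + 0.0250 + 0.0036 + 0.0020 + 0.0056 + 0.0646 + 0.0036 + 0.0024 = 0.1467
Σp_1ᵢ² = 0.21² + 0.25² + 0.06² + 0.02² + 0.04² + 0.34² + 0.02² + 0.06² = 0.0441 + 0.0625 + 0.0036 + 0.0004 + 0.0016 + 0.1156 + 0.0004 + 0.0036 = 0.2318
Σp_2ᵢ² = 0.19² + 0.10² + 0.06² + 0.10² + 0.14² + 0.19² + 0.18² + 0.04² = 0.0361 + 0.0100 + 0.0036 + 0.0100 + 0.0196 + 0.0361 + 0.0324 + 0.0016 = 0.1494
O = 0.1467 / √(0.2318 × 0.1494) = 0.1467 / 0.18609 = 0.7883

0.79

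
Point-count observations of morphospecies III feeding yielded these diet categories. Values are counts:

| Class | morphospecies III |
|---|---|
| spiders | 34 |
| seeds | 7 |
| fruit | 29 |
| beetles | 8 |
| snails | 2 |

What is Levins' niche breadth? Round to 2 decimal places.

Proportions for morphospecies III (n=80): 34/80=0.4250, 7/80=0.0875, 29/80=0.3625, 8/80=0.1000, 2/80=0.0250
Σpᵢ² = 0.4250² + 0.0875² + 0.3625² + 0.1000² + 0.0250² = 0.180625 + 0.007656 + 0.131406 + 0.010000 + 0.000625 = 0.330312
B = 1 / 0.330312 = 3.0274

3.03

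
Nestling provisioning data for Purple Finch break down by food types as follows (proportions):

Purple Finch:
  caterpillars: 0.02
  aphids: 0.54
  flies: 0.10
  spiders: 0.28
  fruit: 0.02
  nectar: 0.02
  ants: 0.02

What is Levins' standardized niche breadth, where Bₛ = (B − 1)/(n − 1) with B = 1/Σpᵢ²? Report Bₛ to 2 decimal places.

0.27

Σpᵢ² = 0.02² + 0.54² + 0.10² + 0.28² + 0.02² + 0.02² + 0.02² = 0.0004 + 0.2916 + 0.0100 + 0.0784 + 0.0004 + 0.0004 + 0.0004 = 0.3816
B = 1 / 0.3816 = 2.6205
Bₛ = (B − 1)/(n − 1) = (2.6205 − 1)/(7 − 1) = 1.6205/6 = 0.2701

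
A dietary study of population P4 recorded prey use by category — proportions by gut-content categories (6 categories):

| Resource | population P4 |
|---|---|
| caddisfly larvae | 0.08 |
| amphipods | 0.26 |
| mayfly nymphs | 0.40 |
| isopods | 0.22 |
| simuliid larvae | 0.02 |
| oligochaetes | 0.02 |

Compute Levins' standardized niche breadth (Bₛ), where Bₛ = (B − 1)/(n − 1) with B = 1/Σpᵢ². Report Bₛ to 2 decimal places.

0.51

Σpᵢ² = 0.08² + 0.26² + 0.40² + 0.22² + 0.02² + 0.02² = 0.0064 + 0.0676 + 0.1600 + 0.0484 + 0.0004 + 0.0004 = 0.2832
B = 1 / 0.2832 = 3.5311
Bₛ = (B − 1)/(n − 1) = (3.5311 − 1)/(6 − 1) = 2.5311/5 = 0.5062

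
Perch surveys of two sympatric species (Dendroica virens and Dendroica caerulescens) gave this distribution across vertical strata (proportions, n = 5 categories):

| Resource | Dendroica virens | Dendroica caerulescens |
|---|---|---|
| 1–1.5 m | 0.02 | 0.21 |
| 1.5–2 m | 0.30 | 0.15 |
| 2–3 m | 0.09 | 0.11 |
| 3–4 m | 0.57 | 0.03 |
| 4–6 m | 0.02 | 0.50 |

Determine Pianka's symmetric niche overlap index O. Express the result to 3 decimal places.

Σ p₁ᵢp₂ᵢ = 0.0042 + 0.0450 + 0.0099 + 0.0171 + 0.0100 = 0.0862
Σp_1ᵢ² = 0.02² + 0.30² + 0.09² + 0.57² + 0.02² = 0.0004 + 0.0900 + 0.0081 + 0.3249 + 0.0004 = 0.4238
Σp_2ᵢ² = 0.21² + 0.15² + 0.11² + 0.03² + 0.50² = 0.0441 + 0.0225 + 0.0121 + 0.0009 + 0.2500 = 0.3296
O = 0.0862 / √(0.4238 × 0.3296) = 0.0862 / 0.373744 = 0.23064

0.231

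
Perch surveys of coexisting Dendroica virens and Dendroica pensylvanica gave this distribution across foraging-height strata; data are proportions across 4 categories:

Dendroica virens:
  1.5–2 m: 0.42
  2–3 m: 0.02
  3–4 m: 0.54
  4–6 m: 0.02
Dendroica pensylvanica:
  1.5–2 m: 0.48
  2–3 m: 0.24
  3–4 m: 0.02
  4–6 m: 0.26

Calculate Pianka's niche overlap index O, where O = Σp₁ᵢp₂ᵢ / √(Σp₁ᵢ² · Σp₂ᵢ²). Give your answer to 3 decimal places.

Σ p₁ᵢp₂ᵢ = 0.2016 + 0.0048 + 0.0108 + 0.0052 = 0.2224
Σp_1ᵢ² = 0.42² + 0.02² + 0.54² + 0.02² = 0.1764 + 0.0004 + 0.2916 + 0.0004 = 0.4688
Σp_2ᵢ² = 0.48² + 0.24² + 0.02² + 0.26² = 0.2304 + 0.0576 + 0.0004 + 0.0676 = 0.3560
O = 0.2224 / √(0.4688 × 0.3560) = 0.2224 / 0.408525 = 0.54440

0.544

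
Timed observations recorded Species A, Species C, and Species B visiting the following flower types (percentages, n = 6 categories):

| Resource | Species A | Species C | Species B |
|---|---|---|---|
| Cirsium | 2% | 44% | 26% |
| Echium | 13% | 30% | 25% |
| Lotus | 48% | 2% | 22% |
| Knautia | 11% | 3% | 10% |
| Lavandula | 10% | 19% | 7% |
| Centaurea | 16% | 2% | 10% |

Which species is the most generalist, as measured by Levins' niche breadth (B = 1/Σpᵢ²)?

Species B

Convert percentages to proportions (divide by 100).
Σp_Aᵢ² = 0.02² + 0.13² + 0.48² + 0.11² + 0.10² + 0.16² = 0.0004 + 0.0169 + 0.2304 + 0.0121 + 0.0100 + 0.0256 = 0.2954
B_A = 1 / 0.2954 = 3.3852
Σp_Cᵢ² = 0.44² + 0.30² + 0.02² + 0.03² + 0.19² + 0.02² = 0.1936 + 0.0900 + 0.0004 + 0.0009 + 0.0361 + 0.0004 = 0.3214
B_C = 1 / 0.3214 = 3.1114
Σp_Bᵢ² = 0.26² + 0.25² + 0.22² + 0.10² + 0.07² + 0.10² = 0.0676 + 0.0625 + 0.0484 + 0.0100 + 0.0049 + 0.0100 = 0.2034
B_B = 1 / 0.2034 = 4.9164
Highest B → broadest niche (most generalist): Species B (B = 4.92).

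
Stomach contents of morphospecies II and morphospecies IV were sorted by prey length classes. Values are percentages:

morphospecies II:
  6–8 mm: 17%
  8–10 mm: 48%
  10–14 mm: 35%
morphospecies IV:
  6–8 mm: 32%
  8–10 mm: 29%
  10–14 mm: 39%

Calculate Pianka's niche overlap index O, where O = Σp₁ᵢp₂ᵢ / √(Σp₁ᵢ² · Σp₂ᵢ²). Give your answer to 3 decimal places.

Convert percentages to proportions (divide by 100).
Σ p₁ᵢp₂ᵢ = 0.0544 + 0.1392 + 0.1365 = 0.3301
Σp_1ᵢ² = 0.17² + 0.48² + 0.35² = 0.0289 + 0.2304 + 0.1225 = 0.3818
Σp_2ᵢ² = 0.32² + 0.29² + 0.39² = 0.1024 + 0.0841 + 0.1521 = 0.3386
O = 0.3301 / √(0.3818 × 0.3386) = 0.3301 / 0.359552 = 0.91809

0.918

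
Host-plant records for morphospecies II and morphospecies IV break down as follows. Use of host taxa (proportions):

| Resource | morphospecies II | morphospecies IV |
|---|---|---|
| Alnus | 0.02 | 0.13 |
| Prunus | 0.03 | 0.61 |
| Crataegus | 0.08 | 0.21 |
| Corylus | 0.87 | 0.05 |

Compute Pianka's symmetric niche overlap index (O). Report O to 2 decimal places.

Σ p₁ᵢp₂ᵢ = 0.0026 + 0.0183 + 0.0168 + 0.0435 = 0.0812
Σp_1ᵢ² = 0.02² + 0.03² + 0.08² + 0.87² = 0.0004 + 0.0009 + 0.0064 + 0.7569 = 0.7646
Σp_2ᵢ² = 0.13² + 0.61² + 0.21² + 0.05² = 0.0169 + 0.3721 + 0.0441 + 0.0025 = 0.4356
O = 0.0812 / √(0.7646 × 0.4356) = 0.0812 / 0.57711 = 0.1407

0.14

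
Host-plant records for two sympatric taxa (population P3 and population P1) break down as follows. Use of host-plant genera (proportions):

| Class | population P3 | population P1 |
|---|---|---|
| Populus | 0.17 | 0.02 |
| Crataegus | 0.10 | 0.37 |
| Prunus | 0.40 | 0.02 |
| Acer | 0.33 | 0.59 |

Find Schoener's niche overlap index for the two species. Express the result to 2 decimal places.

0.47

Σ|p₁ᵢ − p₂ᵢ| = 0.15 + 0.27 + 0.38 + 0.26 = 1.06
D = 1 − ½ × 1.06 = 1 − 0.530 = 0.4700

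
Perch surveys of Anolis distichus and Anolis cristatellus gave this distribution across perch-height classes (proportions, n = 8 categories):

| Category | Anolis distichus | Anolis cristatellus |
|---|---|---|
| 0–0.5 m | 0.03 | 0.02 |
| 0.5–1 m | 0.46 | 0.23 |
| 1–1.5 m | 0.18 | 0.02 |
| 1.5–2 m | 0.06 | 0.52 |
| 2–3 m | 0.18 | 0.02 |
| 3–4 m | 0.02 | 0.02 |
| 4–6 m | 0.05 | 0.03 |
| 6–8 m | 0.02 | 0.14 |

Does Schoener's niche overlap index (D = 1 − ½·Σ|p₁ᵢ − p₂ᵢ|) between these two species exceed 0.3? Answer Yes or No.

Yes

Σ|p₁ᵢ − p₂ᵢ| = 0.01 + 0.23 + 0.16 + 0.46 + 0.16 + 0.00 + 0.02 + 0.12 = 1.16
D = 1 − ½ × 1.16 = 1 − 0.580 = 0.4200
D = 0.4200 > 0.3 → Yes.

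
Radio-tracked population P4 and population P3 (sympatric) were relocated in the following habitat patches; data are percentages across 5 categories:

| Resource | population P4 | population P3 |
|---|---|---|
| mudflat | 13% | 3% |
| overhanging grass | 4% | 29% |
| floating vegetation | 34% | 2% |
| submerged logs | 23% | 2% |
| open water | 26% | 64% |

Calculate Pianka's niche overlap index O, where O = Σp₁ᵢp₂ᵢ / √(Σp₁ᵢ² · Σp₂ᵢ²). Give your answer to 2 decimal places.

0.54

Convert percentages to proportions (divide by 100).
Σ p₁ᵢp₂ᵢ = 0.0039 + 0.0116 + 0.0068 + 0.0046 + 0.1664 = 0.1933
Σp_1ᵢ² = 0.13² + 0.04² + 0.34² + 0.23² + 0.26² = 0.0169 + 0.0016 + 0.1156 + 0.0529 + 0.0676 = 0.2546
Σp_2ᵢ² = 0.03² + 0.29² + 0.02² + 0.02² + 0.64² = 0.0009 + 0.0841 + 0.0004 + 0.0004 + 0.4096 = 0.4954
O = 0.1933 / √(0.2546 × 0.4954) = 0.1933 / 0.35515 = 0.5443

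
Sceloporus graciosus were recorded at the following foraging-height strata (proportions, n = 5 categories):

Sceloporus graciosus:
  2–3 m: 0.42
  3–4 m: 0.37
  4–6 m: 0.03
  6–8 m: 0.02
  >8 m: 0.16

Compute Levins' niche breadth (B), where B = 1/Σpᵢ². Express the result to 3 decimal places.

Σpᵢ² = 0.42² + 0.37² + 0.03² + 0.02² + 0.16² = 0.1764 + 0.1369 + 0.0009 + 0.0004 + 0.0256 = 0.3402
B = 1 / 0.3402 = 2.93945

2.939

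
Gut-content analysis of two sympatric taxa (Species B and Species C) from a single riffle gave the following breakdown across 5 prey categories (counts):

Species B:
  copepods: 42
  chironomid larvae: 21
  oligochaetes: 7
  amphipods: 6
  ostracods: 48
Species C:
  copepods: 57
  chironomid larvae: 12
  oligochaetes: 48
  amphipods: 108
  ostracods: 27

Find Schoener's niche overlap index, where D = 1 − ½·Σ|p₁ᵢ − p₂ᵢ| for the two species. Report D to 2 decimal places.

Proportions for Species B (n=124): 42/124=0.3387, 21/124=0.1694, 7/124=0.0565, 6/124=0.0484, 48/124=0.3871
Proportions for Species C (n=252): 57/252=0.2262, 12/252=0.0476, 48/252=0.1905, 108/252=0.4286, 27/252=0.1071
Σ|p₁ᵢ − p₂ᵢ| = 0.1125 + 0.1218 + 0.1340 + 0.3802 + 0.2800 = 1.0285
D = 1 − ½ × 1.0285 = 1 − 0.51425 = 0.48575

0.49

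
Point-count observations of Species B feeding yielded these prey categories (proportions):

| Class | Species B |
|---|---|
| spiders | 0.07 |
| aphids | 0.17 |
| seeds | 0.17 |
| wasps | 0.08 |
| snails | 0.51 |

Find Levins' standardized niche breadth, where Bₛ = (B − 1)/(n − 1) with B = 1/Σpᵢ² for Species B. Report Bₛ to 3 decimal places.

0.509

Σpᵢ² = 0.07² + 0.17² + 0.17² + 0.08² + 0.51² = 0.0049 + 0.0289 + 0.0289 + 0.0064 + 0.2601 = 0.3292
B = 1 / 0.3292 = 3.03767
Bₛ = (B − 1)/(n − 1) = (3.03767 − 1)/(5 − 1) = 2.03767/4 = 0.50942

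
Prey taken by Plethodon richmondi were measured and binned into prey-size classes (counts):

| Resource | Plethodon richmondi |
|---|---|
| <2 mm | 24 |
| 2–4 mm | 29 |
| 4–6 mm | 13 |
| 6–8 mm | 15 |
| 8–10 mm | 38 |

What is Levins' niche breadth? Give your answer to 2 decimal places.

4.35

Proportions for Plethodon richmondi (n=119): 24/119=0.2017, 29/119=0.2437, 13/119=0.1092, 15/119=0.1261, 38/119=0.3193
Σpᵢ² = 0.2017² + 0.2437² + 0.1092² + 0.1261² + 0.3193² = 0.040683 + 0.059390 + 0.011925 + 0.015901 + 0.101952 = 0.229851
B = 1 / 0.229851 = 4.3506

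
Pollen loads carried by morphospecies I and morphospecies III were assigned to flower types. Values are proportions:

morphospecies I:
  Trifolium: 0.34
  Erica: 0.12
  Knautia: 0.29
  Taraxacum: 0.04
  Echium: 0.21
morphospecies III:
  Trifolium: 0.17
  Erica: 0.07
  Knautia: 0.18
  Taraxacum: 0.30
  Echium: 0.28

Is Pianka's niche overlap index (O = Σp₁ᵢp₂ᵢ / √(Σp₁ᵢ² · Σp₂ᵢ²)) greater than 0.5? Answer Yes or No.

Σ p₁ᵢp₂ᵢ = 0.0578 + 0.0084 + 0.0522 + 0.0120 + 0.0588 = 0.1892
Σp_1ᵢ² = 0.34² + 0.12² + 0.29² + 0.04² + 0.21² = 0.1156 + 0.0144 + 0.0841 + 0.0016 + 0.0441 = 0.2598
Σp_2ᵢ² = 0.17² + 0.07² + 0.18² + 0.30² + 0.28² = 0.0289 + 0.0049 + 0.0324 + 0.0900 + 0.0784 = 0.2346
O = 0.1892 / √(0.2598 × 0.2346) = 0.1892 / 0.24688 = 0.7664
O = 0.7664 > 0.5 → Yes.

Yes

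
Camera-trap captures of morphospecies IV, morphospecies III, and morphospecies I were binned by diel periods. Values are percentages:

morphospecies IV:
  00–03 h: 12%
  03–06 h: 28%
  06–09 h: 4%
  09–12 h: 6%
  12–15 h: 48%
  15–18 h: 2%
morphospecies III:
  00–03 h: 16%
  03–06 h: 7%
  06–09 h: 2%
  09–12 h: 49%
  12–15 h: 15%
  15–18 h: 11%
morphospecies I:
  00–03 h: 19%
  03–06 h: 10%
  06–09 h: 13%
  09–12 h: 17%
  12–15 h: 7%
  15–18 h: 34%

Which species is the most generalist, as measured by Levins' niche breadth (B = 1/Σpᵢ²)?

Convert percentages to proportions (divide by 100).
Σp_IVᵢ² = 0.12² + 0.28² + 0.04² + 0.06² + 0.48² + 0.02² = 0.0144 + 0.0784 + 0.0016 + 0.0036 + 0.2304 + 0.0004 = 0.3288
B_IV = 1 / 0.3288 = 3.0414
Σp_IIIᵢ² = 0.16² + 0.07² + 0.02² + 0.49² + 0.15² + 0.11² = 0.0256 + 0.0049 + 0.0004 + 0.2401 + 0.0225 + 0.0121 = 0.3056
B_III = 1 / 0.3056 = 3.2723
Σp_Iᵢ² = 0.19² + 0.10² + 0.13² + 0.17² + 0.07² + 0.34² = 0.0361 + 0.0100 + 0.0169 + 0.0289 + 0.0049 + 0.1156 = 0.2124
B_I = 1 / 0.2124 = 4.7081
Highest B → broadest niche (most generalist): morphospecies I (B = 4.71).

morphospecies I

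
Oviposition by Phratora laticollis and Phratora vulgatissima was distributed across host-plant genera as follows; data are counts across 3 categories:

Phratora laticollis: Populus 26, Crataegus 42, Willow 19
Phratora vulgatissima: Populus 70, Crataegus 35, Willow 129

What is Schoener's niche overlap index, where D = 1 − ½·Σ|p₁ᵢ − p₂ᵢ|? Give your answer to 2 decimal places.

0.67

Proportions for Phratora laticollis (n=87): 26/87=0.2989, 42/87=0.4828, 19/87=0.2184
Proportions for Phratora vulgatissima (n=234): 70/234=0.2991, 35/234=0.1496, 129/234=0.5513
Σ|p₁ᵢ − p₂ᵢ| = 0.0002 + 0.3332 + 0.3329 = 0.6663
D = 1 − ½ × 0.6663 = 1 − 0.33315 = 0.66685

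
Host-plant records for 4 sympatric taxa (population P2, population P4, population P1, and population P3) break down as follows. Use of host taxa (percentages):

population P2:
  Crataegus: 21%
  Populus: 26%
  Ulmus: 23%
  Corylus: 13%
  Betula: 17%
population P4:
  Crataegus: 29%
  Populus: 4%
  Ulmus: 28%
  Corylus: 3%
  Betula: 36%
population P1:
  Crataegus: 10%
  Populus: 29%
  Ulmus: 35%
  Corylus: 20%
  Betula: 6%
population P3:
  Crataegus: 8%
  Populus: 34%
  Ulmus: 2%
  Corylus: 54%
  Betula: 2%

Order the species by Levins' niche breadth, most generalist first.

Convert percentages to proportions (divide by 100).
Σp_P2ᵢ² = 0.21² + 0.26² + 0.23² + 0.13² + 0.17² = 0.0441 + 0.0676 + 0.0529 + 0.0169 + 0.0289 = 0.2104
B_P2 = 1 / 0.2104 = 4.7529
Σp_P4ᵢ² = 0.29² + 0.04² + 0.28² + 0.03² + 0.36² = 0.0841 + 0.0016 + 0.0784 + 0.0009 + 0.1296 = 0.2946
B_P4 = 1 / 0.2946 = 3.3944
Σp_P1ᵢ² = 0.10² + 0.29² + 0.35² + 0.20² + 0.06² = 0.0100 + 0.0841 + 0.1225 + 0.0400 + 0.0036 = 0.2602
B_P1 = 1 / 0.2602 = 3.8432
Σp_P3ᵢ² = 0.08² + 0.34² + 0.02² + 0.54² + 0.02² = 0.0064 + 0.1156 + 0.0004 + 0.2916 + 0.0004 = 0.4144
B_P3 = 1 / 0.4144 = 2.4131
Ranking by B (broadest → narrowest): population P2 (4.75) > population P1 (3.84) > population P4 (3.39) > population P3 (2.41)

population P2 > population P1 > population P4 > population P3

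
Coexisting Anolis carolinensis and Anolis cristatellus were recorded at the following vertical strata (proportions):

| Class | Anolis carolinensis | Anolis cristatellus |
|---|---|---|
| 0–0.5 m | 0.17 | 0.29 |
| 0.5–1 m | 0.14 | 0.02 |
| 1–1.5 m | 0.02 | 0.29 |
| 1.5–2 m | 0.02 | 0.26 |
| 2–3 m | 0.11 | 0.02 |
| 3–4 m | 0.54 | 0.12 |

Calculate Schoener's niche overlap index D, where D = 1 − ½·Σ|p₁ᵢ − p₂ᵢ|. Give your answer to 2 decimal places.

0.37

Σ|p₁ᵢ − p₂ᵢ| = 0.12 + 0.12 + 0.27 + 0.24 + 0.09 + 0.42 = 1.26
D = 1 − ½ × 1.26 = 1 − 0.630 = 0.3700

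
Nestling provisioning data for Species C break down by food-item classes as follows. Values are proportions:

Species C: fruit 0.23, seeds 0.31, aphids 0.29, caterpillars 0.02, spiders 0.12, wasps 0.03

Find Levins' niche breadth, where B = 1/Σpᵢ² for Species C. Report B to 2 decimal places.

4.02

Σpᵢ² = 0.23² + 0.31² + 0.29² + 0.02² + 0.12² + 0.03² = 0.0529 + 0.0961 + 0.0841 + 0.0004 + 0.0144 + 0.0009 = 0.2488
B = 1 / 0.2488 = 4.0193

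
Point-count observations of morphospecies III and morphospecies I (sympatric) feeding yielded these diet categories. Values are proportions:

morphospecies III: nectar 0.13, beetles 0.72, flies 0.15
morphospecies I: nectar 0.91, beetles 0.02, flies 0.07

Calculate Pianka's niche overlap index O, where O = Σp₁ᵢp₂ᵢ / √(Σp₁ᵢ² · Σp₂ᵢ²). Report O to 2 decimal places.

0.21

Σ p₁ᵢp₂ᵢ = 0.1183 + 0.0144 + 0.0105 = 0.1432
Σp_1ᵢ² = 0.13² + 0.72² + 0.15² = 0.0169 + 0.5184 + 0.0225 = 0.5578
Σp_2ᵢ² = 0.91² + 0.02² + 0.07² = 0.8281 + 0.0004 + 0.0049 = 0.8334
O = 0.1432 / √(0.5578 × 0.8334) = 0.1432 / 0.68181 = 0.2100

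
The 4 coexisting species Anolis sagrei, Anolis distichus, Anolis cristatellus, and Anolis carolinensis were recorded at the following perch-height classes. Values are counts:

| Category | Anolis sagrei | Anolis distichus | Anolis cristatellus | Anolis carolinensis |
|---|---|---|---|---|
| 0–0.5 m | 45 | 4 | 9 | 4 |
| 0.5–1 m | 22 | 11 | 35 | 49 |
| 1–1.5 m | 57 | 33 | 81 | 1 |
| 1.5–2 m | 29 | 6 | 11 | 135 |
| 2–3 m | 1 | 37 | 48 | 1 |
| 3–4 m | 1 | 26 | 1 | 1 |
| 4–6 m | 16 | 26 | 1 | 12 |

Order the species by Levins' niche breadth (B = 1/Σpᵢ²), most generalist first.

Proportions for Anolis sagrei (n=171): 45/171=0.2632, 22/171=0.1287, 57/171=0.3333, 29/171=0.1696, 1/171=0.0058, 1/171=0.0058, 16/171=0.0936
Proportions for Anolis distichus (n=143): 4/143=0.0280, 11/143=0.0769, 33/143=0.2308, 6/143=0.0420, 37/143=0.2587, 26/143=0.1818, 26/143=0.1818
Proportions for Anolis cristatellus (n=186): 9/186=0.0484, 35/186=0.1882, 81/186=0.4355, 11/186=0.0591, 48/186=0.2581, 1/186=0.0054, 1/186=0.0054
Proportions for Anolis carolinensis (n=203): 4/203=0.0197, 49/203=0.2414, 1/203=0.0049, 135/203=0.6650, 1/203=0.0049, 1/203=0.0049, 12/203=0.0591
Σp_sagrᵢ² = 0.2632² + 0.1287² + 0.3333² + 0.1696² + 0.0058² + 0.0058² + 0.0936² = 0.069274 + 0.016564 + 0.111089 + 0.028764 + 0.000034 + 0.000034 + 0.008761 = 0.234520
B_sagr = 1 / 0.234520 = 4.2640
Σp_distᵢ² = 0.0280² + 0.0769² + 0.2308² + 0.0420² + 0.2587² + 0.1818² + 0.1818² = 0.000784 + 0.005914 + 0.053269 + 0.001764 + 0.066926 + 0.033051 + 0.033051 = 0.194759
B_dist = 1 / 0.194759 = 5.1346
Σp_crisᵢ² = 0.0484² + 0.1882² + 0.4355² + 0.0591² + 0.2581² + 0.0054² + 0.0054² = 0.002343 + 0.035419 + 0.189660 + 0.003493 + 0.066616 + 0.000029 + 0.000029 = 0.297589
B_cris = 1 / 0.297589 = 3.3603
Σp_caroᵢ² = 0.0197² + 0.2414² + 0.0049² + 0.6650² + 0.0049² + 0.0049² + 0.0591² = 0.000388 + 0.058274 + 0.000024 + 0.442225 + 0.000024 + 0.000024 + 0.003493 = 0.504452
B_caro = 1 / 0.504452 = 1.9823
Ranking by B (broadest → narrowest): Anolis distichus (5.13) > Anolis sagrei (4.26) > Anolis cristatellus (3.36) > Anolis carolinensis (1.98)

Anolis distichus > Anolis sagrei > Anolis cristatellus > Anolis carolinensis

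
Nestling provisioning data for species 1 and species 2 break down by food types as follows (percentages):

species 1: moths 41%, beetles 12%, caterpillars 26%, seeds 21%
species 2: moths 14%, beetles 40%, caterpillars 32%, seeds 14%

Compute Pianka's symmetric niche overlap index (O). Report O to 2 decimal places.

Convert percentages to proportions (divide by 100).
Σ p₁ᵢp₂ᵢ = 0.0574 + 0.0480 + 0.0832 + 0.0294 = 0.2180
Σp_1ᵢ² = 0.41² + 0.12² + 0.26² + 0.21² = 0.1681 + 0.0144 + 0.0676 + 0.0441 = 0.2942
Σp_2ᵢ² = 0.14² + 0.40² + 0.32² + 0.14² = 0.0196 + 0.1600 + 0.1024 + 0.0196 = 0.3016
O = 0.2180 / √(0.2942 × 0.3016) = 0.2180 / 0.29788 = 0.7318

0.73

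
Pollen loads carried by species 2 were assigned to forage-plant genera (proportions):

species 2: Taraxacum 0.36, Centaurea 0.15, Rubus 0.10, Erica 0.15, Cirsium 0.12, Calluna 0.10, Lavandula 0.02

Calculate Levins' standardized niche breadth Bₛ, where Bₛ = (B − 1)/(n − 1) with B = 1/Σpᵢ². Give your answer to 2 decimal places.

0.63

Σpᵢ² = 0.36² + 0.15² + 0.10² + 0.15² + 0.12² + 0.10² + 0.02² = 0.1296 + 0.0225 + 0.0100 + 0.0225 + 0.0144 + 0.0100 + 0.0004 = 0.2094
B = 1 / 0.2094 = 4.7755
Bₛ = (B − 1)/(n − 1) = (4.7755 − 1)/(7 − 1) = 3.7755/6 = 0.6293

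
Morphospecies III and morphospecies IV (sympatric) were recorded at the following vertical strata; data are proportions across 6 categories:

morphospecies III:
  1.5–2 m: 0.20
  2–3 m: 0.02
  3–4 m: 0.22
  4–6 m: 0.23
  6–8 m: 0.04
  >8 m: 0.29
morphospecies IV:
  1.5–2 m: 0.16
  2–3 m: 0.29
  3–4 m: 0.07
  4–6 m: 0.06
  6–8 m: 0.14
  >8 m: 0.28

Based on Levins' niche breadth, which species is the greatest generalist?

morphospecies IV

Σp_IIIᵢ² = 0.20² + 0.02² + 0.22² + 0.23² + 0.04² + 0.29² = 0.0400 + 0.0004 + 0.0484 + 0.0529 + 0.0016 + 0.0841 = 0.2274
B_III = 1 / 0.2274 = 4.3975
Σp_IVᵢ² = 0.16² + 0.29² + 0.07² + 0.06² + 0.14² + 0.28² = 0.0256 + 0.0841 + 0.0049 + 0.0036 + 0.0196 + 0.0784 = 0.2162
B_IV = 1 / 0.2162 = 4.6253
Highest B → broadest niche (most generalist): morphospecies IV (B = 4.63).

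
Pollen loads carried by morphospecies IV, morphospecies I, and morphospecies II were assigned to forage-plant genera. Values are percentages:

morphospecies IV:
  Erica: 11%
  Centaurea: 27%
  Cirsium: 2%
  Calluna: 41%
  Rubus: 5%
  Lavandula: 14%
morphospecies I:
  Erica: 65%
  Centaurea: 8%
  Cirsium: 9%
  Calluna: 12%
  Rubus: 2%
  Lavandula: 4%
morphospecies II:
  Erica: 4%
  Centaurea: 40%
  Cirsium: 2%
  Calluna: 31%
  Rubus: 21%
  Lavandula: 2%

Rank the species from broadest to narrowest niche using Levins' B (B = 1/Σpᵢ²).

Convert percentages to proportions (divide by 100).
Σp_IVᵢ² = 0.11² + 0.27² + 0.02² + 0.41² + 0.05² + 0.14² = 0.0121 + 0.0729 + 0.0004 + 0.1681 + 0.0025 + 0.0196 = 0.2756
B_IV = 1 / 0.2756 = 3.6284
Σp_Iᵢ² = 0.65² + 0.08² + 0.09² + 0.12² + 0.02² + 0.04² = 0.4225 + 0.0064 + 0.0081 + 0.0144 + 0.0004 + 0.0016 = 0.4534
B_I = 1 / 0.4534 = 2.2056
Σp_IIᵢ² = 0.04² + 0.40² + 0.02² + 0.31² + 0.21² + 0.02² = 0.0016 + 0.1600 + 0.0004 + 0.0961 + 0.0441 + 0.0004 = 0.3026
B_II = 1 / 0.3026 = 3.3047
Ranking by B (broadest → narrowest): morphospecies IV (3.63) > morphospecies II (3.30) > morphospecies I (2.21)

morphospecies IV > morphospecies II > morphospecies I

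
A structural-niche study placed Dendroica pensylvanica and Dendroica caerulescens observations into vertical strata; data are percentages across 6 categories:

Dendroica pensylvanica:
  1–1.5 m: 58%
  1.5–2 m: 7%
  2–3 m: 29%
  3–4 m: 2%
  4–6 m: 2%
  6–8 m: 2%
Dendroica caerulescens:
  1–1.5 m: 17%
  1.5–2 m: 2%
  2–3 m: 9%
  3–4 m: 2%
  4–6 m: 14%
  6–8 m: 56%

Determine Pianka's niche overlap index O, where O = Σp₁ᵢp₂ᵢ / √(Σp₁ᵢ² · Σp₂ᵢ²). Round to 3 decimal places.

Convert percentages to proportions (divide by 100).
Σ p₁ᵢp₂ᵢ = 0.0986 + 0.0014 + 0.0261 + 0.0004 + 0.0028 + 0.0112 = 0.1405
Σp_1ᵢ² = 0.58² + 0.07² + 0.29² + 0.02² + 0.02² + 0.02² = 0.3364 + 0.0049 + 0.0841 + 0.0004 + 0.0004 + 0.0004 = 0.4266
Σp_2ᵢ² = 0.17² + 0.02² + 0.09² + 0.02² + 0.14² + 0.56² = 0.0289 + 0.0004 + 0.0081 + 0.0004 + 0.0196 + 0.3136 = 0.3710
O = 0.1405 / √(0.4266 × 0.3710) = 0.1405 / 0.397830 = 0.35317

0.353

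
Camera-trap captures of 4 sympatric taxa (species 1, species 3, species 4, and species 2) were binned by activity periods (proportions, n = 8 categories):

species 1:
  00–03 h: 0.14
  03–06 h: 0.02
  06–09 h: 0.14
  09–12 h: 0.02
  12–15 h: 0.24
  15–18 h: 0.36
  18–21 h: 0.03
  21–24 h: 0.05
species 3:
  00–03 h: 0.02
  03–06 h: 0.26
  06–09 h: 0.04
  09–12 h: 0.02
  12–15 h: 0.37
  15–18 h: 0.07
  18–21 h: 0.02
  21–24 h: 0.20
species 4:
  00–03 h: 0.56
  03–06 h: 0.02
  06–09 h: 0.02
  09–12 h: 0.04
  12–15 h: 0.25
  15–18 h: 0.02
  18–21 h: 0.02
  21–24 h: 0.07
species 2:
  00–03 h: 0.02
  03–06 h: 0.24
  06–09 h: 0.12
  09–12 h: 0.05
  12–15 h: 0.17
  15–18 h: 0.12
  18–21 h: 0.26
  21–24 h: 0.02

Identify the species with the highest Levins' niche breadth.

Σp_1ᵢ² = 0.14² + 0.02² + 0.14² + 0.02² + 0.24² + 0.36² + 0.03² + 0.05² = 0.0196 + 0.0004 + 0.0196 + 0.0004 + 0.0576 + 0.1296 + 0.0009 + 0.0025 = 0.2306
B_1 = 1 / 0.2306 = 4.3365
Σp_3ᵢ² = 0.02² + 0.26² + 0.04² + 0.02² + 0.37² + 0.07² + 0.02² + 0.20² = 0.0004 + 0.0676 + 0.0016 + 0.0004 + 0.1369 + 0.0049 + 0.0004 + 0.0400 = 0.2522
B_3 = 1 / 0.2522 = 3.9651
Σp_4ᵢ² = 0.56² + 0.02² + 0.02² + 0.04² + 0.25² + 0.02² + 0.02² + 0.07² = 0.3136 + 0.0004 + 0.0004 + 0.0016 + 0.0625 + 0.0004 + 0.0004 + 0.0049 = 0.3842
B_4 = 1 / 0.3842 = 2.6028
Σp_2ᵢ² = 0.02² + 0.24² + 0.12² + 0.05² + 0.17² + 0.12² + 0.26² + 0.02² = 0.0004 + 0.0576 + 0.0144 + 0.0025 + 0.0289 + 0.0144 + 0.0676 + 0.0004 = 0.1862
B_2 = 1 / 0.1862 = 5.3706
Highest B → broadest niche (most generalist): species 2 (B = 5.37).

species 2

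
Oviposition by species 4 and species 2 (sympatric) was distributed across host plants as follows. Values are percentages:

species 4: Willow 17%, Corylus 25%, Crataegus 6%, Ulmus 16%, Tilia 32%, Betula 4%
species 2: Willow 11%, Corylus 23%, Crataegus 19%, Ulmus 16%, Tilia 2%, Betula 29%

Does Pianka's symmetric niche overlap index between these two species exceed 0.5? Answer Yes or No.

Yes

Convert percentages to proportions (divide by 100).
Σ p₁ᵢp₂ᵢ = 0.0187 + 0.0575 + 0.0114 + 0.0256 + 0.0064 + 0.0116 = 0.1312
Σp_1ᵢ² = 0.17² + 0.25² + 0.06² + 0.16² + 0.32² + 0.04² = 0.0289 + 0.0625 + 0.0036 + 0.0256 + 0.1024 + 0.0016 = 0.2246
Σp_2ᵢ² = 0.11² + 0.23² + 0.19² + 0.16² + 0.02² + 0.29² = 0.0121 + 0.0529 + 0.0361 + 0.0256 + 0.0004 + 0.0841 = 0.2112
O = 0.1312 / √(0.2246 × 0.2112) = 0.1312 / 0.21780 = 0.6024
O = 0.6024 > 0.5 → Yes.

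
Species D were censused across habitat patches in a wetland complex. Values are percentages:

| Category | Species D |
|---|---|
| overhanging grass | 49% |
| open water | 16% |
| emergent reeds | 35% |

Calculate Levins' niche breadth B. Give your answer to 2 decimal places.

Convert percentages to proportions (divide by 100).
Σpᵢ² = 0.49² + 0.16² + 0.35² = 0.2401 + 0.0256 + 0.1225 = 0.3882
B = 1 / 0.3882 = 2.5760

2.58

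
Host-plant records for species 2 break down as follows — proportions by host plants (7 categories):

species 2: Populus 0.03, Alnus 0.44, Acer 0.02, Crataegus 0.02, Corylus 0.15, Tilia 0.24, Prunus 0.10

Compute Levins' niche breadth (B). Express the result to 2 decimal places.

3.50

Σpᵢ² = 0.03² + 0.44² + 0.02² + 0.02² + 0.15² + 0.24² + 0.10² = 0.0009 + 0.1936 + 0.0004 + 0.0004 + 0.0225 + 0.0576 + 0.0100 = 0.2854
B = 1 / 0.2854 = 3.5039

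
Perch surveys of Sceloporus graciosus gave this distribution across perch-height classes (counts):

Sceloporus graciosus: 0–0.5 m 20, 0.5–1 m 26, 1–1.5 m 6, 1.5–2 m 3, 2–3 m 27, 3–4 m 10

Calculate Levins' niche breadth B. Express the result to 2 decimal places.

Proportions for Sceloporus graciosus (n=92): 20/92=0.2174, 26/92=0.2826, 6/92=0.0652, 3/92=0.0326, 27/92=0.2935, 10/92=0.1087
Σpᵢ² = 0.2174² + 0.2826² + 0.0652² + 0.0326² + 0.2935² + 0.1087² = 0.047263 + 0.079863 + 0.004251 + 0.001063 + 0.086142 + 0.011816 = 0.230398
B = 1 / 0.230398 = 4.3403

4.34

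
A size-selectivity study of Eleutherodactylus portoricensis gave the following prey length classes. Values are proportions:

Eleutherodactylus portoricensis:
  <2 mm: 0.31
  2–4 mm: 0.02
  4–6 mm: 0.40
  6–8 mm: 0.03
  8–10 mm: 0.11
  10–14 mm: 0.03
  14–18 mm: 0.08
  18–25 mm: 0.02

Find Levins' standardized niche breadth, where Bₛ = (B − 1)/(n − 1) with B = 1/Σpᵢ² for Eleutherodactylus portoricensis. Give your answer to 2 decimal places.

Σpᵢ² = 0.31² + 0.02² + 0.40² + 0.03² + 0.11² + 0.03² + 0.08² + 0.02² = 0.0961 + 0.0004 + 0.1600 + 0.0009 + 0.0121 + 0.0009 + 0.0064 + 0.0004 = 0.2772
B = 1 / 0.2772 = 3.6075
Bₛ = (B − 1)/(n − 1) = (3.6075 − 1)/(8 − 1) = 2.6075/7 = 0.3725

0.37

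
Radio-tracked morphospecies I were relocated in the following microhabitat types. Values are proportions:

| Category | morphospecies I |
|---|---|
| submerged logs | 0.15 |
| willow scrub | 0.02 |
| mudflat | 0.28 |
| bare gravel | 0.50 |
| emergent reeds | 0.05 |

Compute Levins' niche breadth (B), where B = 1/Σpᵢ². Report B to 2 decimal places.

2.83

Σpᵢ² = 0.15² + 0.02² + 0.28² + 0.50² + 0.05² = 0.0225 + 0.0004 + 0.0784 + 0.2500 + 0.0025 = 0.3538
B = 1 / 0.3538 = 2.8265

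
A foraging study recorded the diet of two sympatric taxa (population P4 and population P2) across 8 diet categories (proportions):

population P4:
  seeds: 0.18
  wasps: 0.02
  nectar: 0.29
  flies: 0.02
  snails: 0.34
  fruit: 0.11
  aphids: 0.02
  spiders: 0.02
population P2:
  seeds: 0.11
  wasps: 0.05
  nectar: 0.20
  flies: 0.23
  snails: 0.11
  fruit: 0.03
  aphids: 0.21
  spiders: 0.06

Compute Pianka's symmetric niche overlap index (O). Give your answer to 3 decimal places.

Σ p₁ᵢp₂ᵢ = 0.0198 + 0.0010 + 0.0580 + 0.0046 + 0.0374 + 0.0033 + 0.0042 + 0.0012 = 0.1295
Σp_1ᵢ² = 0.18² + 0.02² + 0.29² + 0.02² + 0.34² + 0.11² + 0.02² + 0.02² = 0.0324 + 0.0004 + 0.0841 + 0.0004 + 0.1156 + 0.0121 + 0.0004 + 0.0004 = 0.2458
Σp_2ᵢ² = 0.11² + 0.05² + 0.20² + 0.23² + 0.11² + 0.03² + 0.21² + 0.06² = 0.0121 + 0.0025 + 0.0400 + 0.0529 + 0.0121 + 0.0009 + 0.0441 + 0.0036 = 0.1682
O = 0.1295 / √(0.2458 × 0.1682) = 0.1295 / 0.203331 = 0.63689

0.637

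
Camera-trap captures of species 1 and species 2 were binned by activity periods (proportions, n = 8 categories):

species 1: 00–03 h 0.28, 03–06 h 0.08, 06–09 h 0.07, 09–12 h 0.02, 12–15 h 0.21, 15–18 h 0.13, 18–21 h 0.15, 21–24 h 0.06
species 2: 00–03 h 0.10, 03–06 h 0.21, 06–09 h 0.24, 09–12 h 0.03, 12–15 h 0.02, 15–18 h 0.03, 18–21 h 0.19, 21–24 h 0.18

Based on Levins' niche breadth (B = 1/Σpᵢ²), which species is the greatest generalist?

Σp_1ᵢ² = 0.28² + 0.08² + 0.07² + 0.02² + 0.21² + 0.13² + 0.15² + 0.06² = 0.0784 + 0.0064 + 0.0049 + 0.0004 + 0.0441 + 0.0169 + 0.0225 + 0.0036 = 0.1772
B_1 = 1 / 0.1772 = 5.6433
Σp_2ᵢ² = 0.10² + 0.21² + 0.24² + 0.03² + 0.02² + 0.03² + 0.19² + 0.18² = 0.0100 + 0.0441 + 0.0576 + 0.0009 + 0.0004 + 0.0009 + 0.0361 + 0.0324 = 0.1824
B_2 = 1 / 0.1824 = 5.4825
Highest B → broadest niche (most generalist): species 1 (B = 5.64).

species 1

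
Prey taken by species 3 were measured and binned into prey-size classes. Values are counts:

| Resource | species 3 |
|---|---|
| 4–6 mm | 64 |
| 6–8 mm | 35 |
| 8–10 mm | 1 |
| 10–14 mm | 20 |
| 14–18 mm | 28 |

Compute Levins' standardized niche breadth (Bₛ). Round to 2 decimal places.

Proportions for species 3 (n=148): 64/148=0.4324, 35/148=0.2365, 1/148=0.0068, 20/148=0.1351, 28/148=0.1892
Σpᵢ² = 0.4324² + 0.2365² + 0.0068² + 0.1351² + 0.1892² = 0.186970 + 0.055932 + 0.000046 + 0.018252 + 0.035797 = 0.296997
B = 1 / 0.296997 = 3.3670
Bₛ = (B − 1)/(n − 1) = (3.3670 − 1)/(5 − 1) = 2.3670/4 = 0.5918

0.59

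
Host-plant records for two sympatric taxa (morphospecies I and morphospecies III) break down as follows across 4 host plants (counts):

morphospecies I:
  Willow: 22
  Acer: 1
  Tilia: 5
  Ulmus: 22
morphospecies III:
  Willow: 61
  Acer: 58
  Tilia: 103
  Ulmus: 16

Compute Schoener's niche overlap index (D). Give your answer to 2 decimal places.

Proportions for morphospecies I (n=50): 22/50=0.4400, 1/50=0.0200, 5/50=0.1000, 22/50=0.4400
Proportions for morphospecies III (n=238): 61/238=0.2563, 58/238=0.2437, 103/238=0.4328, 16/238=0.0672
Σ|p₁ᵢ − p₂ᵢ| = 0.1837 + 0.2237 + 0.3328 + 0.3728 = 1.1130
D = 1 − ½ × 1.1130 = 1 − 0.55650 = 0.44350

0.44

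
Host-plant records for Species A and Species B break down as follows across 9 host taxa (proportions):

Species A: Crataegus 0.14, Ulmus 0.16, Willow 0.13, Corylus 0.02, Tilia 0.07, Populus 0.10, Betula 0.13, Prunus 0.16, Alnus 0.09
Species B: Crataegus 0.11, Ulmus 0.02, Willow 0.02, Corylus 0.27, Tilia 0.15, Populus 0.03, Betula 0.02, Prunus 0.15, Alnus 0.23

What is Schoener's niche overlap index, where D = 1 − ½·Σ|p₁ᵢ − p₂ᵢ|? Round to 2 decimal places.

Σ|p₁ᵢ − p₂ᵢ| = 0.03 + 0.14 + 0.11 + 0.25 + 0.08 + 0.07 + 0.11 + 0.01 + 0.14 = 0.94
D = 1 − ½ × 0.94 = 1 − 0.470 = 0.5300

0.53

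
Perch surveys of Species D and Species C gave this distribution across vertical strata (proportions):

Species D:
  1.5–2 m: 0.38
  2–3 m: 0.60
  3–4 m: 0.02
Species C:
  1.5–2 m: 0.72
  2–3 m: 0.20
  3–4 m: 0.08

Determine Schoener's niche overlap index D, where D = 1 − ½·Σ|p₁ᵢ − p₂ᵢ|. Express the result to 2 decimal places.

0.60

Σ|p₁ᵢ − p₂ᵢ| = 0.34 + 0.40 + 0.06 = 0.80
D = 1 − ½ × 0.80 = 1 − 0.400 = 0.6000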